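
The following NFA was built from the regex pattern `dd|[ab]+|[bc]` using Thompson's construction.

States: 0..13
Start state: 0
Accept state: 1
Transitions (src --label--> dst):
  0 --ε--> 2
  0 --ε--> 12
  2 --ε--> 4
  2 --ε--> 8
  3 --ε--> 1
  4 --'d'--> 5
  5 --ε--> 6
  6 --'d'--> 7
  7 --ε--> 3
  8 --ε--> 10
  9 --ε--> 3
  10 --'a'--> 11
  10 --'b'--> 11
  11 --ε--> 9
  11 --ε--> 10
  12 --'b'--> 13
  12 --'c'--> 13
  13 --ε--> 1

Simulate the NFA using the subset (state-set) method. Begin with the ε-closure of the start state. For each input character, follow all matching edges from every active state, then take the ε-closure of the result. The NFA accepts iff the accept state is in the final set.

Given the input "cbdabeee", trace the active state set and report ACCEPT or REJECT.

Answer: REJECT

Derivation:
initial (ε-close {0}): {0,2,4,8,10,12}
'c' @ 1: {1,13}  (accept∈set)
'b' @ 2: {}  — state set empty
rest 'dabeee' ignored (set empty)
after full input: {}  (accept=1 not in)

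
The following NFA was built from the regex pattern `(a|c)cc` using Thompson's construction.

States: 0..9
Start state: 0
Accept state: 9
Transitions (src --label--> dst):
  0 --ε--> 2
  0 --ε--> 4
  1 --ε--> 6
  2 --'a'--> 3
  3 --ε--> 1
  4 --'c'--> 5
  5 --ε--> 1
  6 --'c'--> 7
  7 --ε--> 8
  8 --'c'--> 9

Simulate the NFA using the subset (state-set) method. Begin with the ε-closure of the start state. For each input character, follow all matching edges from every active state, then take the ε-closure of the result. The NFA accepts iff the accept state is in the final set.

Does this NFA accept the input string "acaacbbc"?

Answer: REJECT

Steps:
start: ε-closure({0}) = {0,2,4}
'a' @ 1: {1,3,6}
'c' @ 2: {7,8}
'a' @ 3: {}  — state set empty
rest 'acbbc' ignored (set empty)
end set {} — state 9 not in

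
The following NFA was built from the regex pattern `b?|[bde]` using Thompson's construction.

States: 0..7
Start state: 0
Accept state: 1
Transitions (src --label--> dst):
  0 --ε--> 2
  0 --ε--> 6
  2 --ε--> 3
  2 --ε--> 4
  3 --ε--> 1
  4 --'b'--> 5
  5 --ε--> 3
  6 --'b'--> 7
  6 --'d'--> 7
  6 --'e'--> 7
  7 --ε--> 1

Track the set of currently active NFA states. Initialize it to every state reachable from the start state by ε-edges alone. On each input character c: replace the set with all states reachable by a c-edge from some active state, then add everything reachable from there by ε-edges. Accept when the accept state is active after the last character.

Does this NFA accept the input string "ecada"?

initial (ε-close {0}): {0,1,2,3,4,6}
'e' @ 1: {1,7}  (accept∈set)
'c' @ 2: {}  — dead — no transitions
rest 'ada' ignored (set empty)
final: {}; accept 1 not in set

Answer: REJECT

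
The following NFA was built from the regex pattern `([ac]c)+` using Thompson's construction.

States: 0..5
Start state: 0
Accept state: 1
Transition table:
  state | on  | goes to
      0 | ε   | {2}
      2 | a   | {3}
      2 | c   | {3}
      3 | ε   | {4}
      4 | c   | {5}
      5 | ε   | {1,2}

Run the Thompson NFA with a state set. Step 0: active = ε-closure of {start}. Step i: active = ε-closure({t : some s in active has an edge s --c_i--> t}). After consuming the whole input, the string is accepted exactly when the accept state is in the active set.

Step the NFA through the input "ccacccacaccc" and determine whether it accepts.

start: ε-closure({0}) = {0,2}
'c' @ 1: {3,4}
'c' @ 2: {1,2,5}  ✓accept
'a' @ 3: {3,4}
'c' @ 4: {1,2,5}  ✓accept
'c' @ 5: {3,4}
'c' @ 6: {1,2,5}  ✓accept
'a' @ 7: {3,4}
'c' @ 8: {1,2,5}  ✓accept
'a' @ 9: {3,4}
'c' @ 10: {1,2,5}  ✓accept
'c' @ 11: {3,4}
'c' @ 12: {1,2,5}  ✓accept
after full input: {1,2,5}  (accept=1 in)

Answer: ACCEPT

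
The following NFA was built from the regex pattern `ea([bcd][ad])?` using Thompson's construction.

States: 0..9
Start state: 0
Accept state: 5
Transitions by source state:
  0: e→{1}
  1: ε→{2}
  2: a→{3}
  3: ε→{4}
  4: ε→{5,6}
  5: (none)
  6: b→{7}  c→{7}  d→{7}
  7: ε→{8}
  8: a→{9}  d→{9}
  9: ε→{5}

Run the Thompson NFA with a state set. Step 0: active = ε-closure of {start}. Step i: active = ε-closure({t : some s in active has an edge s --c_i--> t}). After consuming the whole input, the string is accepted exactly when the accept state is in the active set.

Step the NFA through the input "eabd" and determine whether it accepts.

Answer: ACCEPT

Steps:
initial (ε-close {0}): {0}
'e' @ 1: {1,2}
'a' @ 2: {3,4,5,6}  [accepting]
'b' @ 3: {7,8}
'd' @ 4: {5,9}  [accepting]
after full input: {5,9}  (accept=5 in)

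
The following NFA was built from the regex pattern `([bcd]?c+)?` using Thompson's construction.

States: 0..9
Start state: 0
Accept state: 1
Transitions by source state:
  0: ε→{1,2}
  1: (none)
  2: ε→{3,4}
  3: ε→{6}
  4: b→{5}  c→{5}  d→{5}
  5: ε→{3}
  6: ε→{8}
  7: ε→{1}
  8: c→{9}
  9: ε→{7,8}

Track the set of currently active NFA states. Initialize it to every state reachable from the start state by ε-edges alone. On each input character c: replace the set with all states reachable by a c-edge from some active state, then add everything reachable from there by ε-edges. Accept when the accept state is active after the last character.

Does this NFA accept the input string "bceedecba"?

start: ε-closure({0}) = {0,1,2,3,4,6,8}
'b' @ 1: {3,5,6,8}
'c' @ 2: {1,7,8,9}  (accept∈set)
'e' @ 3: {}  — no active states
rest 'edecba' ignored (set empty)
final: {}; accept 1 not in set

Answer: REJECT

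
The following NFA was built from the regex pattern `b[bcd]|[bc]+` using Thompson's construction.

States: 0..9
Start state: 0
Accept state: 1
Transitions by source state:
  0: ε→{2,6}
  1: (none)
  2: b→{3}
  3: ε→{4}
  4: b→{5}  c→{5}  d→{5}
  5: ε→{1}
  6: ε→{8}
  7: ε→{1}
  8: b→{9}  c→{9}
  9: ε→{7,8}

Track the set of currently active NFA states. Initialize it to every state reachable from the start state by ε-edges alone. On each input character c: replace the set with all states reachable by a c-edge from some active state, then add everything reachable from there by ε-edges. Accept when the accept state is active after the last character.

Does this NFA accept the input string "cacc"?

initial (ε-close {0}): {0,2,6,8}
'c' @ 1: {1,7,8,9}  (accept∈set)
'a' @ 2: {}  — no active states
rest 'cc' ignored (set empty)
final: {}; accept 1 not in set

Answer: REJECT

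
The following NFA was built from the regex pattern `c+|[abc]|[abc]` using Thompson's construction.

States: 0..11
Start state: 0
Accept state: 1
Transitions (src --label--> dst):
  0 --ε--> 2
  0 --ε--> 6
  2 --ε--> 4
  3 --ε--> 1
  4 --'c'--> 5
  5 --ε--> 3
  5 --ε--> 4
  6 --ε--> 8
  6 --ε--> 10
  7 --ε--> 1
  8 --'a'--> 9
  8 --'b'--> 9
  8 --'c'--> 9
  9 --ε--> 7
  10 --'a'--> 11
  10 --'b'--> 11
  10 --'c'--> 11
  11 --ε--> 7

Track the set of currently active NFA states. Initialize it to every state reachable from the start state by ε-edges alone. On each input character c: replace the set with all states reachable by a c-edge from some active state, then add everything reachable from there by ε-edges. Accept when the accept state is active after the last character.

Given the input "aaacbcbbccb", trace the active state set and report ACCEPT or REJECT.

Answer: REJECT

Steps:
S₀ = ε-closure({0}) = {0,2,4,6,8,10}
'a' @ 1: {1,7,9,11}  [accepting]
'a' @ 2: {}  — no active states
rest 'acbcbbccb' ignored (set empty)
after full input: {}  (accept=1 not in)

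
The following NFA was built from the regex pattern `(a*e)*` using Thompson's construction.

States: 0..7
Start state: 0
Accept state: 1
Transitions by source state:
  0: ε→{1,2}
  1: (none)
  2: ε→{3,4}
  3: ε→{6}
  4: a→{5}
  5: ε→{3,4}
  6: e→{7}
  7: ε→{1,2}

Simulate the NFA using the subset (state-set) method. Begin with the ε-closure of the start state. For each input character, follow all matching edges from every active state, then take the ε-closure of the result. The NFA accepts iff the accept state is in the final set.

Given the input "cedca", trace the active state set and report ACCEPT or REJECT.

S₀ = ε-closure({0}) = {0,1,2,3,4,6}
'c' @ 1: {}  — no active states
rest 'edca' ignored (set empty)
end set {} — state 1 not in

Answer: REJECT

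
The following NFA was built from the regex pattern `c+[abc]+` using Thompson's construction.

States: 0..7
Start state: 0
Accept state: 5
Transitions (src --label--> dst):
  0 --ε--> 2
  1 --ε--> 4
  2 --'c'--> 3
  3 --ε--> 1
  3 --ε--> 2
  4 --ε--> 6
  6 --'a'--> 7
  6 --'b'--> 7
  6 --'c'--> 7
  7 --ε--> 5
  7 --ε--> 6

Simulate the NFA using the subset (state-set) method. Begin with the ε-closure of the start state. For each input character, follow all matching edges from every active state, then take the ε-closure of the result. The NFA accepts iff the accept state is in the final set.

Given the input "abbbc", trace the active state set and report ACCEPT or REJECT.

start: ε-closure({0}) = {0,2}
'a' @ 1: {}  — dead — no transitions
rest 'bbbc' ignored (set empty)
after full input: {}  (accept=5 not in)

Answer: REJECT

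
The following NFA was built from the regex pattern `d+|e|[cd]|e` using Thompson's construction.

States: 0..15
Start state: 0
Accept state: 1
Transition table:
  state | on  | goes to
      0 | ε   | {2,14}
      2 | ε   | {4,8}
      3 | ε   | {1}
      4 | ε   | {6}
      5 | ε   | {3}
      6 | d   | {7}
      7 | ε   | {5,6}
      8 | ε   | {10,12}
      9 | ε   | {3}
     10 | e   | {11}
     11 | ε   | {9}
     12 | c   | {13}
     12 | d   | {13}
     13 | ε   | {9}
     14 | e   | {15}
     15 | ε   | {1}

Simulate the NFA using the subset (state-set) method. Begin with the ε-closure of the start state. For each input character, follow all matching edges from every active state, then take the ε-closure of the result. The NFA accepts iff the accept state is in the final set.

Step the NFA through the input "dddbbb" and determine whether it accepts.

S₀ = ε-closure({0}) = {0,2,4,6,8,10,12,14}
'd' @ 1: {1,3,5,6,7,9,13}  (accept∈set)
'd' @ 2: {1,3,5,6,7}  (accept∈set)
'd' @ 3: {1,3,5,6,7}  (accept∈set)
'b' @ 4: {}  — state set empty
rest 'bb' ignored (set empty)
final: {}; accept 1 not in set

Answer: REJECT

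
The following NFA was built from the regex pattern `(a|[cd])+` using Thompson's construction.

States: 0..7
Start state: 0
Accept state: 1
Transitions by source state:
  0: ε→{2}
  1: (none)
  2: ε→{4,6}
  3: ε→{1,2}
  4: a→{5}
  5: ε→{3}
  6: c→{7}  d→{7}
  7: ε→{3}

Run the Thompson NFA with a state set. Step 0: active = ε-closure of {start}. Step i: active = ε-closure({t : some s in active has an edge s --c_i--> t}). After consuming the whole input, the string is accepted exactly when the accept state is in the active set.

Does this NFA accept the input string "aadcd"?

start: ε-closure({0}) = {0,2,4,6}
'a' @ 1: {1,2,3,4,5,6}  ✓accept
'a' @ 2: {1,2,3,4,5,6}  ✓accept
'd' @ 3: {1,2,3,4,6,7}  ✓accept
'c' @ 4: {1,2,3,4,6,7}  ✓accept
'd' @ 5: {1,2,3,4,6,7}  ✓accept
final: {1,2,3,4,6,7}; accept 1 in set

Answer: ACCEPT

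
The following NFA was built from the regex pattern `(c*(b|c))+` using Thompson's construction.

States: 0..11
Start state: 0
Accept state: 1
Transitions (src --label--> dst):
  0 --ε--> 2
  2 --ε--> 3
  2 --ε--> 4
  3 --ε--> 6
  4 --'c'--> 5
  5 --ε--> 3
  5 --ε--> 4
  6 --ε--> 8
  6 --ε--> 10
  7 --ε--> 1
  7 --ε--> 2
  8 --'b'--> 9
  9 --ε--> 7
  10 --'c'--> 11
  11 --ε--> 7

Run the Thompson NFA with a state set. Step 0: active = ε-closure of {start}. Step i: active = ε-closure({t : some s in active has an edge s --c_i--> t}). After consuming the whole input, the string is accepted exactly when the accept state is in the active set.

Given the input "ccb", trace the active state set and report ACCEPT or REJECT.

start: ε-closure({0}) = {0,2,3,4,6,8,10}
'c' @ 1: {1,2,3,4,5,6,7,8,10,11}  (accept∈set)
'c' @ 2: {1,2,3,4,5,6,7,8,10,11}  (accept∈set)
'b' @ 3: {1,2,3,4,6,7,8,9,10}  (accept∈set)
after full input: {1,2,3,4,6,7,8,9,10}  (accept=1 in)

Answer: ACCEPT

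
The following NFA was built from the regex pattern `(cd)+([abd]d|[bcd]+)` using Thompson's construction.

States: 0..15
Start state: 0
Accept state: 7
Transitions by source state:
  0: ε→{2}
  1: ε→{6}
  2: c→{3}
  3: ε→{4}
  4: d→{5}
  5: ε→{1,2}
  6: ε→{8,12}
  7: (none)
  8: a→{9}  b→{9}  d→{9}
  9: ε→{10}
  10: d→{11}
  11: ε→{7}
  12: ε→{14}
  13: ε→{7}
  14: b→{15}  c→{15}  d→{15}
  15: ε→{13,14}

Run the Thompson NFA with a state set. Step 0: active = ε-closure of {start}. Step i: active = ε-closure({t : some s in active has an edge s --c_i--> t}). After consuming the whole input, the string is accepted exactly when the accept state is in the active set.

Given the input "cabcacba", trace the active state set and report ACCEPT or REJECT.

S₀ = ε-closure({0}) = {0,2}
'c' @ 1: {3,4}
'a' @ 2: {}  — no active states
rest 'bcacba' ignored (set empty)
final: {}; accept 7 not in set

Answer: REJECT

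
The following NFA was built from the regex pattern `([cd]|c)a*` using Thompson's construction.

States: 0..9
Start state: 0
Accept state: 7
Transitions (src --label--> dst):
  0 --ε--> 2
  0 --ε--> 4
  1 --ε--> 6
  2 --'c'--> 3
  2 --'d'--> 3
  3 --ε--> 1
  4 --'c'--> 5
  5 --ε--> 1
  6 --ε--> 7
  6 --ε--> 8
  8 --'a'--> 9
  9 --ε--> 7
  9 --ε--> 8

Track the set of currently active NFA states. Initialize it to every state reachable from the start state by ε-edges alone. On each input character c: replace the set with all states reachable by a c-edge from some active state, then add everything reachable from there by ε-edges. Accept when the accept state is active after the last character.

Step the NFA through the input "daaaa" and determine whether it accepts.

Answer: ACCEPT

Derivation:
initial (ε-close {0}): {0,2,4}
'd' @ 1: {1,3,6,7,8}  (accept∈set)
'a' @ 2: {7,8,9}  (accept∈set)
'a' @ 3: {7,8,9}  (accept∈set)
'a' @ 4: {7,8,9}  (accept∈set)
'a' @ 5: {7,8,9}  (accept∈set)
end set {7,8,9} — state 7 in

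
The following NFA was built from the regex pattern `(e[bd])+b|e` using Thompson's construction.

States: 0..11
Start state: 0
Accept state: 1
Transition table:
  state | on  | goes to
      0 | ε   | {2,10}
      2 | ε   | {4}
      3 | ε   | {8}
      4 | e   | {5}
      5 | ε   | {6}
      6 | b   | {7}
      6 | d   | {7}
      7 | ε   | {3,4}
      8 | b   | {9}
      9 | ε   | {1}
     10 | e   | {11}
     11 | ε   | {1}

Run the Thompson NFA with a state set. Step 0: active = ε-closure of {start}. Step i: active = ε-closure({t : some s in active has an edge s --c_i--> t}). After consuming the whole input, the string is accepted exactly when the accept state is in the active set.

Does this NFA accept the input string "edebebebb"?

start: ε-closure({0}) = {0,2,4,10}
'e' @ 1: {1,5,6,11}  ✓accept
'd' @ 2: {3,4,7,8}
'e' @ 3: {5,6}
'b' @ 4: {3,4,7,8}
'e' @ 5: {5,6}
'b' @ 6: {3,4,7,8}
'e' @ 7: {5,6}
'b' @ 8: {3,4,7,8}
'b' @ 9: {1,9}  ✓accept
after full input: {1,9}  (accept=1 in)

Answer: ACCEPT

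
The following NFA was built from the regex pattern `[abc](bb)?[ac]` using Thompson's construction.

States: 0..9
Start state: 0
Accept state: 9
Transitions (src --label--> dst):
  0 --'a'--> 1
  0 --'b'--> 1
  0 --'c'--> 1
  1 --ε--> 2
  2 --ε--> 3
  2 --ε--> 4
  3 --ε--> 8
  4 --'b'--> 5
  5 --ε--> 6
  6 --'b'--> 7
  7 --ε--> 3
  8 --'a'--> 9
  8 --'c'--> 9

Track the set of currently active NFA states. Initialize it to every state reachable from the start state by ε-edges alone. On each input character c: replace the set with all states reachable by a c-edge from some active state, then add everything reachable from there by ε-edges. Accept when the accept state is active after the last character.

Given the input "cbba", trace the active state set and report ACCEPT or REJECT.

initial (ε-close {0}): {0}
'c' @ 1: {1,2,3,4,8}
'b' @ 2: {5,6}
'b' @ 3: {3,7,8}
'a' @ 4: {9}  [accepting]
after full input: {9}  (accept=9 in)

Answer: ACCEPT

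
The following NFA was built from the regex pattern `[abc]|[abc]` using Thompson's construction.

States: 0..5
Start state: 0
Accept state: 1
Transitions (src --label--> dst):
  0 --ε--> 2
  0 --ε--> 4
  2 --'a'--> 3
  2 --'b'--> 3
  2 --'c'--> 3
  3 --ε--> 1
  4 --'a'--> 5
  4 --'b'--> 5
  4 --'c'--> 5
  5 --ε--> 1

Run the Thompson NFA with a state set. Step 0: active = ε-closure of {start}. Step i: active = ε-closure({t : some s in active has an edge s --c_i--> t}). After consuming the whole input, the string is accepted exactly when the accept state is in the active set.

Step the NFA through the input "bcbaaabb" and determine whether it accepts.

Answer: REJECT

Steps:
initial (ε-close {0}): {0,2,4}
'b' @ 1: {1,3,5}  ✓accept
'c' @ 2: {}  — dead — no transitions
rest 'baaabb' ignored (set empty)
after full input: {}  (accept=1 not in)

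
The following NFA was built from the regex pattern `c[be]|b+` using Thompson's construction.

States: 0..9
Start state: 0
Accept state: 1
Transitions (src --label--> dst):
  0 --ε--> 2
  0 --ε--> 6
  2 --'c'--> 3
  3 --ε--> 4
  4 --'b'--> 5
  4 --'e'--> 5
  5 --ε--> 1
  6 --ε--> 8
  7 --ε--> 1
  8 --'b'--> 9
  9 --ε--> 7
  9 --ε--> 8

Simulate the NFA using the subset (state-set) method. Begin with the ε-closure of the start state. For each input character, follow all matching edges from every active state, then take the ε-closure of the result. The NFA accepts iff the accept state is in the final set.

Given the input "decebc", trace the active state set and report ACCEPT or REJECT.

Answer: REJECT

Steps:
initial (ε-close {0}): {0,2,6,8}
'd' @ 1: {}  — no active states
rest 'ecebc' ignored (set empty)
after full input: {}  (accept=1 not in)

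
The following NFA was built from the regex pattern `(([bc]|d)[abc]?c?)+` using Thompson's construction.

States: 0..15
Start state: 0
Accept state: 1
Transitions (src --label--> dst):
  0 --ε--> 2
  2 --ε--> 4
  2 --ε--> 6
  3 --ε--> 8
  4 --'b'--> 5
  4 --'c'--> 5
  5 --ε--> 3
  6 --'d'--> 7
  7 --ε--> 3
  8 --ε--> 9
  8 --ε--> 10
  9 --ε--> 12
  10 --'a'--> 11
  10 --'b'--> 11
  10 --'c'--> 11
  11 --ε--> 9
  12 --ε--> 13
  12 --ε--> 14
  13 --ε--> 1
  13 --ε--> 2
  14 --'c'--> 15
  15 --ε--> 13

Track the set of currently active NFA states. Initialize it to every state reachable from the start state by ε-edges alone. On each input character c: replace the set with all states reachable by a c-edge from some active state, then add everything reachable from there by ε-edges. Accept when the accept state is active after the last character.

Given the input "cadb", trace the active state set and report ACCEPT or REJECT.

start: ε-closure({0}) = {0,2,4,6}
'c' @ 1: {1,2,3,4,5,6,8,9,10,12,13,14}  ✓accept
'a' @ 2: {1,2,4,6,9,11,12,13,14}  ✓accept
'd' @ 3: {1,2,3,4,6,7,8,9,10,12,13,14}  ✓accept
'b' @ 4: {1,2,3,4,5,6,8,9,10,11,12,13,14}  ✓accept
after full input: {1,2,3,4,5,6,8,9,10,11,12,13,14}  (accept=1 in)

Answer: ACCEPT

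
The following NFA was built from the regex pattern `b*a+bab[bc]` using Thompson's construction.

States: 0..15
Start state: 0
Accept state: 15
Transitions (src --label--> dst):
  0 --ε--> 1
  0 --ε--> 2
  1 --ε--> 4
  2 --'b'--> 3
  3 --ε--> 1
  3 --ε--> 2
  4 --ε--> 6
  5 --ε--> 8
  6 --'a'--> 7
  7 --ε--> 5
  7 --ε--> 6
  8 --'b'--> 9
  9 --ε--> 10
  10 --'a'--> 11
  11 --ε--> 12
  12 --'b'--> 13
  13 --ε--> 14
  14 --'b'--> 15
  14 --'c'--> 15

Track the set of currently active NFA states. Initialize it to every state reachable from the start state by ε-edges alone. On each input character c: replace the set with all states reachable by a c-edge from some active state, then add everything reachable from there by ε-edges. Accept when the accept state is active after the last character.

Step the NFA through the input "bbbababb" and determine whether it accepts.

Answer: ACCEPT

Steps:
start: ε-closure({0}) = {0,1,2,4,6}
'b' @ 1: {1,2,3,4,6}
'b' @ 2: {1,2,3,4,6}
'b' @ 3: {1,2,3,4,6}
'a' @ 4: {5,6,7,8}
'b' @ 5: {9,10}
'a' @ 6: {11,12}
'b' @ 7: {13,14}
'b' @ 8: {15}  ✓accept
end set {15} — state 15 in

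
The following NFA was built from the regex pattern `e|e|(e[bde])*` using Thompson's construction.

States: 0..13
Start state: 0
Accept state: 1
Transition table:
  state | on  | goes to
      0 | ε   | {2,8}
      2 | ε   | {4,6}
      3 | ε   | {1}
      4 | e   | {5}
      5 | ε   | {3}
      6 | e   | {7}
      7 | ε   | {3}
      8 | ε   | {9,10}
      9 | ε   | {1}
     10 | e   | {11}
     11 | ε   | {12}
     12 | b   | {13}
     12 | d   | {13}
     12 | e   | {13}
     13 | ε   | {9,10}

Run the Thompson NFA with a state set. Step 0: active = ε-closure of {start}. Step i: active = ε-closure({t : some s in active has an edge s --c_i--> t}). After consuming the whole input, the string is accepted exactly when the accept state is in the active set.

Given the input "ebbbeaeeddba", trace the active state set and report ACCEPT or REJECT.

Answer: REJECT

Derivation:
S₀ = ε-closure({0}) = {0,1,2,4,6,8,9,10}
'e' @ 1: {1,3,5,7,11,12}  ✓accept
'b' @ 2: {1,9,10,13}  ✓accept
'b' @ 3: {}  — no active states
rest 'beaeeddba' ignored (set empty)
end set {} — state 1 not in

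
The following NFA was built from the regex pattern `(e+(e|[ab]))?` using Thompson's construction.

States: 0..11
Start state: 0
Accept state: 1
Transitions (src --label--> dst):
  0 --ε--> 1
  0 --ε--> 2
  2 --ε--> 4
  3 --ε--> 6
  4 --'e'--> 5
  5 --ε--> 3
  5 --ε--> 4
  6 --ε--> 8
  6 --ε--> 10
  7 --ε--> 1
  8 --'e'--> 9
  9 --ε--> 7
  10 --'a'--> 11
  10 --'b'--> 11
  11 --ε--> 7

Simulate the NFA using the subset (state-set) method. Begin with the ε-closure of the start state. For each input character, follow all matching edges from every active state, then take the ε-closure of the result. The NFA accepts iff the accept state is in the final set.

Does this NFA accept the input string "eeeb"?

Answer: ACCEPT

Derivation:
S₀ = ε-closure({0}) = {0,1,2,4}
'e' @ 1: {3,4,5,6,8,10}
'e' @ 2: {1,3,4,5,6,7,8,9,10}  ✓accept
'e' @ 3: {1,3,4,5,6,7,8,9,10}  ✓accept
'b' @ 4: {1,7,11}  ✓accept
after full input: {1,7,11}  (accept=1 in)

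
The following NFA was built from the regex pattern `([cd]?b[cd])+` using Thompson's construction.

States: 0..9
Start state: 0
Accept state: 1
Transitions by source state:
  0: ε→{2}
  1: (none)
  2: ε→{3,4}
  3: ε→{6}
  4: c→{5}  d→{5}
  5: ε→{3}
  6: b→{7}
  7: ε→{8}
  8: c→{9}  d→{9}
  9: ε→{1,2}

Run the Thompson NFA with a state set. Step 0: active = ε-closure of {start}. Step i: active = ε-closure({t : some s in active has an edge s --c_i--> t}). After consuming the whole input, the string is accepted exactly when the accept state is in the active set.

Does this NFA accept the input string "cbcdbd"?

Answer: ACCEPT

Trace:
start: ε-closure({0}) = {0,2,3,4,6}
'c' @ 1: {3,5,6}
'b' @ 2: {7,8}
'c' @ 3: {1,2,3,4,6,9}  [accepting]
'd' @ 4: {3,5,6}
'b' @ 5: {7,8}
'd' @ 6: {1,2,3,4,6,9}  [accepting]
final: {1,2,3,4,6,9}; accept 1 in set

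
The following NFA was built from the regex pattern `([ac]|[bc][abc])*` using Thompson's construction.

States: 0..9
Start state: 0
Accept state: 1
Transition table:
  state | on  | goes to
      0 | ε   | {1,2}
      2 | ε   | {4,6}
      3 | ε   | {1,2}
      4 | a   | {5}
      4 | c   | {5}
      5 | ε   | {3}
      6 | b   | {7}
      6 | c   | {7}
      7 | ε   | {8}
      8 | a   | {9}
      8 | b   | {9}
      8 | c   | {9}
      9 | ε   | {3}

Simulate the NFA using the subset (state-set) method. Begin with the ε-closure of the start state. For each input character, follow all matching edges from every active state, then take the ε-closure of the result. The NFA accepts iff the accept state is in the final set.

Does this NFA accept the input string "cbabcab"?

Answer: REJECT

Trace:
initial (ε-close {0}): {0,1,2,4,6}
'c' @ 1: {1,2,3,4,5,6,7,8}  ✓accept
'b' @ 2: {1,2,3,4,6,7,8,9}  ✓accept
'a' @ 3: {1,2,3,4,5,6,9}  ✓accept
'b' @ 4: {7,8}
'c' @ 5: {1,2,3,4,6,9}  ✓accept
'a' @ 6: {1,2,3,4,5,6}  ✓accept
'b' @ 7: {7,8}
final: {7,8}; accept 1 not in set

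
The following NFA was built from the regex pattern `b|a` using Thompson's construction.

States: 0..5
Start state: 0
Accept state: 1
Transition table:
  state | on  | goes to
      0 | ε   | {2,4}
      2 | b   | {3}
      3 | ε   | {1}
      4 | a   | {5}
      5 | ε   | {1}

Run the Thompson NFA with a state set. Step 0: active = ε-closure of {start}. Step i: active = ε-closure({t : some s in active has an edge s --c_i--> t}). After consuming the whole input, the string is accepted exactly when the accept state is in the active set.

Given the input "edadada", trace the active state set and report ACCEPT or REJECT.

S₀ = ε-closure({0}) = {0,2,4}
'e' @ 1: {}  — no active states
rest 'dadada' ignored (set empty)
end set {} — state 1 not in

Answer: REJECT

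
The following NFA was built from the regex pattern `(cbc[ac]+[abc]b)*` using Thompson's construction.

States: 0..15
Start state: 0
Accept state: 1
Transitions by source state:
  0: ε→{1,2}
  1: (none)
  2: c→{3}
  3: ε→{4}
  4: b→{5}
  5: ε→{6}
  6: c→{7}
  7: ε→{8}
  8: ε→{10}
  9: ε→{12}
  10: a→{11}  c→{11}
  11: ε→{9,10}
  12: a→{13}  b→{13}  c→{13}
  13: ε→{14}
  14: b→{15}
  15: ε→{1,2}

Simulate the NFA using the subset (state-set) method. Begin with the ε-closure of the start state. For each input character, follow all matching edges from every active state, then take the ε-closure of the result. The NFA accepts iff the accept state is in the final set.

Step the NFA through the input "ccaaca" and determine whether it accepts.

S₀ = ε-closure({0}) = {0,1,2}
'c' @ 1: {3,4}
'c' @ 2: {}  — state set empty
rest 'aaca' ignored (set empty)
after full input: {}  (accept=1 not in)

Answer: REJECT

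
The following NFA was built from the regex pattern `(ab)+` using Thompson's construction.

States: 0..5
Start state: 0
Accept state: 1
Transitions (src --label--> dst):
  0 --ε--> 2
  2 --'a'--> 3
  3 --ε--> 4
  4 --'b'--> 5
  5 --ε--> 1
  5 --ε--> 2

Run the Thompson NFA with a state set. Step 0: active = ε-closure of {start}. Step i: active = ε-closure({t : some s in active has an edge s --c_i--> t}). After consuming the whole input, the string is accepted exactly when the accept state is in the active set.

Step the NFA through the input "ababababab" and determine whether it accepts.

Answer: ACCEPT

Derivation:
S₀ = ε-closure({0}) = {0,2}
'a' @ 1: {3,4}
'b' @ 2: {1,2,5}  [accepting]
'a' @ 3: {3,4}
'b' @ 4: {1,2,5}  [accepting]
'a' @ 5: {3,4}
'b' @ 6: {1,2,5}  [accepting]
'a' @ 7: {3,4}
'b' @ 8: {1,2,5}  [accepting]
'a' @ 9: {3,4}
'b' @ 10: {1,2,5}  [accepting]
final: {1,2,5}; accept 1 in set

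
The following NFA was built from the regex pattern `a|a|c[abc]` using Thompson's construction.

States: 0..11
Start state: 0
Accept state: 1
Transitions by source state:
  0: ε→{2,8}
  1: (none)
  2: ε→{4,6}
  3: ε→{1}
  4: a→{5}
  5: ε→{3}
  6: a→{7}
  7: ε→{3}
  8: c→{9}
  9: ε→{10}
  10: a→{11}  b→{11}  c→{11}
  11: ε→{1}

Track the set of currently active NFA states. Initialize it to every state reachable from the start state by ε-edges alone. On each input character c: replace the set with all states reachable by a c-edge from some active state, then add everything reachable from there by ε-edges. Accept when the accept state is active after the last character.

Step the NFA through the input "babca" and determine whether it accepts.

Answer: REJECT

Trace:
initial (ε-close {0}): {0,2,4,6,8}
'b' @ 1: {}  — no active states
rest 'abca' ignored (set empty)
after full input: {}  (accept=1 not in)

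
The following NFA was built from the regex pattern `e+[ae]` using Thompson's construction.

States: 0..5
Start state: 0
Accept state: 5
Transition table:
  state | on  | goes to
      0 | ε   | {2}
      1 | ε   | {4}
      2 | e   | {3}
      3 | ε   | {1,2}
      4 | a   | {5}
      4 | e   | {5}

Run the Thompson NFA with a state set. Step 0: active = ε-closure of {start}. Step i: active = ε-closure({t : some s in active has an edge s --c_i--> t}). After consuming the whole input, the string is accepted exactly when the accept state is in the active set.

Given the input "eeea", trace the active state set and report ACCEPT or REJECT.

Answer: ACCEPT

Trace:
initial (ε-close {0}): {0,2}
'e' @ 1: {1,2,3,4}
'e' @ 2: {1,2,3,4,5}  [accepting]
'e' @ 3: {1,2,3,4,5}  [accepting]
'a' @ 4: {5}  [accepting]
end set {5} — state 5 in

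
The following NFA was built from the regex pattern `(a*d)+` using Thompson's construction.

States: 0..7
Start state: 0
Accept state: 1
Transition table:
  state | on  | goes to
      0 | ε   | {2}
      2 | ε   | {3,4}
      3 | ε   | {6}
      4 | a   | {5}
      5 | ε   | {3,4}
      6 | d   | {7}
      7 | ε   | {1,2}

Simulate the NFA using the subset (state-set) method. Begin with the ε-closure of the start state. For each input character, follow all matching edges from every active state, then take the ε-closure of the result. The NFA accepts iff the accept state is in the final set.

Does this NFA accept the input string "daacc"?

start: ε-closure({0}) = {0,2,3,4,6}
'd' @ 1: {1,2,3,4,6,7}  [accepting]
'a' @ 2: {3,4,5,6}
'a' @ 3: {3,4,5,6}
'c' @ 4: {}  — state set empty
rest 'c' ignored (set empty)
end set {} — state 1 not in

Answer: REJECT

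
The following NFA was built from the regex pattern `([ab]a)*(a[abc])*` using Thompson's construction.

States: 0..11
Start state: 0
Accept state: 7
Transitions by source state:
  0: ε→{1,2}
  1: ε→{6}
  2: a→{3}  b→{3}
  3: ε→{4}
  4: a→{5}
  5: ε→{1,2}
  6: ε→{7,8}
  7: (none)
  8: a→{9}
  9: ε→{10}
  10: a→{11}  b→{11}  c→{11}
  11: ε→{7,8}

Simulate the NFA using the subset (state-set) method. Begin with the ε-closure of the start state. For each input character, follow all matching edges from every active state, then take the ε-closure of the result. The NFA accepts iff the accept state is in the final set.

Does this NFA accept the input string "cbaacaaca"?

initial (ε-close {0}): {0,1,2,6,7,8}
'c' @ 1: {}  — state set empty
rest 'baacaaca' ignored (set empty)
end set {} — state 7 not in

Answer: REJECT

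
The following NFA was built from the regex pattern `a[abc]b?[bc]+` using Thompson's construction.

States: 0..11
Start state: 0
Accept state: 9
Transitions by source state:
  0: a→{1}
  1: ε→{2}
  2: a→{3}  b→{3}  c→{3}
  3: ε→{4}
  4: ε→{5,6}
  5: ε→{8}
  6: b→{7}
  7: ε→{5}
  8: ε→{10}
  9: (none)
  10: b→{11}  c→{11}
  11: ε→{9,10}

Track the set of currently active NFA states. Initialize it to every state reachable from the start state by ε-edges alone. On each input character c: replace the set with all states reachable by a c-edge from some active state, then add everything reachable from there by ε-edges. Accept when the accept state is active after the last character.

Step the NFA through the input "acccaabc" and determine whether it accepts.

start: ε-closure({0}) = {0}
'a' @ 1: {1,2}
'c' @ 2: {3,4,5,6,8,10}
'c' @ 3: {9,10,11}  [accepting]
'c' @ 4: {9,10,11}  [accepting]
'a' @ 5: {}  — dead — no transitions
rest 'abc' ignored (set empty)
final: {}; accept 9 not in set

Answer: REJECT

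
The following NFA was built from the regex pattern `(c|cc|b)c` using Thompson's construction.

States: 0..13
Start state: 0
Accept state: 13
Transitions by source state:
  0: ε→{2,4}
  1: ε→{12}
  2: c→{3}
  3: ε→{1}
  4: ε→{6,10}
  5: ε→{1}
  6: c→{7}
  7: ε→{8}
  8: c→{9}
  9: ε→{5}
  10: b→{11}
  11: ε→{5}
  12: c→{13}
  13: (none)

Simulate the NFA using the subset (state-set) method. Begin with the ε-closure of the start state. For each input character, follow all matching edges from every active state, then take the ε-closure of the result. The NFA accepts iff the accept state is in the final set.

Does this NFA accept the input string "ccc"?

Answer: ACCEPT

Steps:
S₀ = ε-closure({0}) = {0,2,4,6,10}
'c' @ 1: {1,3,7,8,12}
'c' @ 2: {1,5,9,12,13}  [accepting]
'c' @ 3: {13}  [accepting]
final: {13}; accept 13 in set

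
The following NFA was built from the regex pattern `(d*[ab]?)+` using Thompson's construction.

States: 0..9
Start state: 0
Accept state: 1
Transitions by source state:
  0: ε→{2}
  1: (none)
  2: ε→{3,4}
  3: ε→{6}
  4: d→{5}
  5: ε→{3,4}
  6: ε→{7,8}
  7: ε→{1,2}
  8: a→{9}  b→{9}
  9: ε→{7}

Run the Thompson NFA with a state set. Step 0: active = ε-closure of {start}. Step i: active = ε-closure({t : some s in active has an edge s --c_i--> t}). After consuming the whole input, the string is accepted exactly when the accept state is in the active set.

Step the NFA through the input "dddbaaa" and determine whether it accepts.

Answer: ACCEPT

Steps:
initial (ε-close {0}): {0,1,2,3,4,6,7,8}
'd' @ 1: {1,2,3,4,5,6,7,8}  (accept∈set)
'd' @ 2: {1,2,3,4,5,6,7,8}  (accept∈set)
'd' @ 3: {1,2,3,4,5,6,7,8}  (accept∈set)
'b' @ 4: {1,2,3,4,6,7,8,9}  (accept∈set)
'a' @ 5: {1,2,3,4,6,7,8,9}  (accept∈set)
'a' @ 6: {1,2,3,4,6,7,8,9}  (accept∈set)
'a' @ 7: {1,2,3,4,6,7,8,9}  (accept∈set)
final: {1,2,3,4,6,7,8,9}; accept 1 in set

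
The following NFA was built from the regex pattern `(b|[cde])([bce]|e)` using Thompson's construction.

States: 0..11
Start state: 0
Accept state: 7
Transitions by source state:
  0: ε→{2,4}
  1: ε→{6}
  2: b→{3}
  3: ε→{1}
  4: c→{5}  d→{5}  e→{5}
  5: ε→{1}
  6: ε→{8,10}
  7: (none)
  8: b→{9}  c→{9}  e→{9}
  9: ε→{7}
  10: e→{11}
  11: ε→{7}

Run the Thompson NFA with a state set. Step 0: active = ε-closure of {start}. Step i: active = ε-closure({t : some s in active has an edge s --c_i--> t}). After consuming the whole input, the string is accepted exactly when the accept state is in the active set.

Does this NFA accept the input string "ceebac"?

Answer: REJECT

Trace:
S₀ = ε-closure({0}) = {0,2,4}
'c' @ 1: {1,5,6,8,10}
'e' @ 2: {7,9,11}  [accepting]
'e' @ 3: {}  — state set empty
rest 'bac' ignored (set empty)
after full input: {}  (accept=7 not in)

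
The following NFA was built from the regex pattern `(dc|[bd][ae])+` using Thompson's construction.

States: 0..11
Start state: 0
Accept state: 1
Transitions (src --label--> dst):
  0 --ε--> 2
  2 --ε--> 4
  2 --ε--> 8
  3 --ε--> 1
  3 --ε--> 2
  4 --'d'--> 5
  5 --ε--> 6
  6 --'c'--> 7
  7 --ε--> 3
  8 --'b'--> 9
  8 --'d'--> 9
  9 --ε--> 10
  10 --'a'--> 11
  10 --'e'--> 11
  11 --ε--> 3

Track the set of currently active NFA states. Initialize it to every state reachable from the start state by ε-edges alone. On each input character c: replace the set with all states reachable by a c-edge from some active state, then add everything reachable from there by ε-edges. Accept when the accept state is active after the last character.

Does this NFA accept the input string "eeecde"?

start: ε-closure({0}) = {0,2,4,8}
'e' @ 1: {}  — no active states
rest 'eecde' ignored (set empty)
end set {} — state 1 not in

Answer: REJECT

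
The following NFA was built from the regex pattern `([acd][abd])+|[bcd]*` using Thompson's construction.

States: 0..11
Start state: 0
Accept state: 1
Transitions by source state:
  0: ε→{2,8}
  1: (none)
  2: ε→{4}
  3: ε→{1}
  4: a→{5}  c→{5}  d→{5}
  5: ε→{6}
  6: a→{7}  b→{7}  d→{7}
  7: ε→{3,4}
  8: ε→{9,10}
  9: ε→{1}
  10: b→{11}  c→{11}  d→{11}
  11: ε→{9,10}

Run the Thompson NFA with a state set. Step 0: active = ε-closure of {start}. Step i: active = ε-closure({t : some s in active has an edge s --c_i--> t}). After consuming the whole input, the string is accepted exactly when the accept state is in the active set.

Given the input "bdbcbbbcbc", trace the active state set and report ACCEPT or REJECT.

Answer: ACCEPT

Derivation:
start: ε-closure({0}) = {0,1,2,4,8,9,10}
'b' @ 1: {1,9,10,11}  (accept∈set)
'd' @ 2: {1,9,10,11}  (accept∈set)
'b' @ 3: {1,9,10,11}  (accept∈set)
'c' @ 4: {1,9,10,11}  (accept∈set)
'b' @ 5: {1,9,10,11}  (accept∈set)
'b' @ 6: {1,9,10,11}  (accept∈set)
'b' @ 7: {1,9,10,11}  (accept∈set)
'c' @ 8: {1,9,10,11}  (accept∈set)
'b' @ 9: {1,9,10,11}  (accept∈set)
'c' @ 10: {1,9,10,11}  (accept∈set)
after full input: {1,9,10,11}  (accept=1 in)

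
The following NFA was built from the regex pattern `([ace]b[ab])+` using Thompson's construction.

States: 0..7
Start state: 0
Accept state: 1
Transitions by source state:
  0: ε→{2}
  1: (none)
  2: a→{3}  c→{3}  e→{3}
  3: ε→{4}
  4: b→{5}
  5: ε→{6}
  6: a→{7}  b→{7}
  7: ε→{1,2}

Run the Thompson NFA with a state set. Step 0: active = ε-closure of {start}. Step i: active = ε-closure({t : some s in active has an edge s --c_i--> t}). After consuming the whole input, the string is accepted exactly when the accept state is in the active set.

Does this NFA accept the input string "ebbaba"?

start: ε-closure({0}) = {0,2}
'e' @ 1: {3,4}
'b' @ 2: {5,6}
'b' @ 3: {1,2,7}  [accepting]
'a' @ 4: {3,4}
'b' @ 5: {5,6}
'a' @ 6: {1,2,7}  [accepting]
after full input: {1,2,7}  (accept=1 in)

Answer: ACCEPT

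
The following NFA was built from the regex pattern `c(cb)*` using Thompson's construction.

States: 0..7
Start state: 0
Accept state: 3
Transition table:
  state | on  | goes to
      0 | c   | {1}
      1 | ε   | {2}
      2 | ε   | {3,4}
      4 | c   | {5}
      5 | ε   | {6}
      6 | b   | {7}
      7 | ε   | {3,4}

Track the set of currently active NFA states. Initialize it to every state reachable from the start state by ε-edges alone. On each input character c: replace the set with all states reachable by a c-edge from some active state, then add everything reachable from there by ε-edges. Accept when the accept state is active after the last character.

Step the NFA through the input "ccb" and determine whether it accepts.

initial (ε-close {0}): {0}
'c' @ 1: {1,2,3,4}  ✓accept
'c' @ 2: {5,6}
'b' @ 3: {3,4,7}  ✓accept
after full input: {3,4,7}  (accept=3 in)

Answer: ACCEPT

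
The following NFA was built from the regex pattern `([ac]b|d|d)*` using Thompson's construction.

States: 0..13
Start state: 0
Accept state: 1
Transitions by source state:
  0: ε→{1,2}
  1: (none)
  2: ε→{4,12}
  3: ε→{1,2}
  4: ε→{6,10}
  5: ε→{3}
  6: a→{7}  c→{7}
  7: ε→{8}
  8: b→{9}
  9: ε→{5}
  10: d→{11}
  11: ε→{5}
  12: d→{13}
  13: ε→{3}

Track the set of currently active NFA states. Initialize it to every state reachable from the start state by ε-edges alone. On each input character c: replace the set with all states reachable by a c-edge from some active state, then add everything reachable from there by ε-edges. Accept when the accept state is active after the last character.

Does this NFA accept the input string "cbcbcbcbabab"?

Answer: ACCEPT

Trace:
start: ε-closure({0}) = {0,1,2,4,6,10,12}
'c' @ 1: {7,8}
'b' @ 2: {1,2,3,4,5,6,9,10,12}  ✓accept
'c' @ 3: {7,8}
'b' @ 4: {1,2,3,4,5,6,9,10,12}  ✓accept
'c' @ 5: {7,8}
'b' @ 6: {1,2,3,4,5,6,9,10,12}  ✓accept
'c' @ 7: {7,8}
'b' @ 8: {1,2,3,4,5,6,9,10,12}  ✓accept
'a' @ 9: {7,8}
'b' @ 10: {1,2,3,4,5,6,9,10,12}  ✓accept
'a' @ 11: {7,8}
'b' @ 12: {1,2,3,4,5,6,9,10,12}  ✓accept
end set {1,2,3,4,5,6,9,10,12} — state 1 in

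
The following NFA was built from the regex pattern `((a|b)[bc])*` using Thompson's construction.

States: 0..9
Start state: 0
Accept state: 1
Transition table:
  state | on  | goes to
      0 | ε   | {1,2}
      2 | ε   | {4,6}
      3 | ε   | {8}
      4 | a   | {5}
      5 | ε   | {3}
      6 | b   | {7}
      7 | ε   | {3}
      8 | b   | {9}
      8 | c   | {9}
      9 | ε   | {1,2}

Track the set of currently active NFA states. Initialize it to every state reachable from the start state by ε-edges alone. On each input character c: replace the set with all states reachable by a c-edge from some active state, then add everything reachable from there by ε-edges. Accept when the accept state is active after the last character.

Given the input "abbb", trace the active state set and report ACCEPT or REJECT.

Answer: ACCEPT

Steps:
start: ε-closure({0}) = {0,1,2,4,6}
'a' @ 1: {3,5,8}
'b' @ 2: {1,2,4,6,9}  [accepting]
'b' @ 3: {3,7,8}
'b' @ 4: {1,2,4,6,9}  [accepting]
after full input: {1,2,4,6,9}  (accept=1 in)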